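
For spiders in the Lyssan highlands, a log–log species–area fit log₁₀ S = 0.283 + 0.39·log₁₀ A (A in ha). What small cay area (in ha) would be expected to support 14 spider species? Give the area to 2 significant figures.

160 ha

14 = 1.919 × A^0.39  ⇒  A^0.39 = 14/1.919 = 7.297
ln A = ln(7.297) / 0.39 = 1.9874 / 0.39 = 5.0960
A = e^5.0960 ≈ 163.4 ha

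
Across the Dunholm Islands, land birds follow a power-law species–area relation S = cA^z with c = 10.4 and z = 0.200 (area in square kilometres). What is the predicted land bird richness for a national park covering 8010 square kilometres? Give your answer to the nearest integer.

S = 10.4 × 8010^0.2
ln S = ln 10.4 + 0.2 × ln 8010 = 2.3418 + 0.2 × 8.9884 = 4.1395
S = e^4.1395 ≈ 62.77

63 species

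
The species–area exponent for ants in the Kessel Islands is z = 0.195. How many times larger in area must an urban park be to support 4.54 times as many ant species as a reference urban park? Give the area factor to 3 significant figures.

(A₂/A₁)^0.195 = 4.54, so A₂/A₁ = 4.54^(1/0.195) = 4.54^5.128
ln(A₂/A₁) = ln 4.54 / 0.195 = 1.5129 / 0.195 = 7.7586
A₂/A₁ = e^7.7586 ≈ 2342

2340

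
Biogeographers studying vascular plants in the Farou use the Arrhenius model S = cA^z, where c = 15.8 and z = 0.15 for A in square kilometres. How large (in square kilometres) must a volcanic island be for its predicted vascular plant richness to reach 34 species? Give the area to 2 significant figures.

170 square kilometres

34 = 15.8 × A^0.15  ⇒  A^0.15 = 34/15.8 = 2.152
ln A = ln(2.152) / 0.15 = 0.7664 / 0.15 = 5.1090
A = e^5.1090 ≈ 165.5 square kilometres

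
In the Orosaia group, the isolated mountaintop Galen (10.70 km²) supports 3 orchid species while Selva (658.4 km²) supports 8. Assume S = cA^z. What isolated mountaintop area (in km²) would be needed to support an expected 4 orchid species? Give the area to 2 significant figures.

36 km²

z = ln(8/3) / ln(658.4/10.7) = 0.9808 / 4.1196 = 0.2381
c = 3 / 10.7^0.2381 = 3 / 1.758 = 1.706
A = (4/1.706)^(1/0.2381) ⇒ ln A = ln(2.344)/0.2381 = 3.5785
A = e^3.5785 ≈ 35.82 km²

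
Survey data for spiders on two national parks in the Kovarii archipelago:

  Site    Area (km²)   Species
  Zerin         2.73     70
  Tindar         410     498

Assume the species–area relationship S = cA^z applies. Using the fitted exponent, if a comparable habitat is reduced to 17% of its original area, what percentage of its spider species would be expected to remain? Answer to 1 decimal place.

z = ln(498/70) / ln(410/2.73) = 1.9621 / 5.0119 = 0.3915
S_new/S_old = (A_new/A_old)^z = 0.17^0.3915 = exp(0.3915 × -1.7720) = 0.4997

50.0%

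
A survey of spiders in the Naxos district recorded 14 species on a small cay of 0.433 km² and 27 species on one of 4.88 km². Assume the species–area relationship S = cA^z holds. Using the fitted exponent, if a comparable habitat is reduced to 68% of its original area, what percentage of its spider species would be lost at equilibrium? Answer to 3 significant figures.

9.93%

z = ln(27/14) / ln(4.88/0.433) = 0.6568 / 2.4222 = 0.2712
S_new/S_old = (A_new/A_old)^z = 0.68^0.2712 = exp(0.2712 × -0.3857) = 0.9007
Fraction lost = 1 − 0.9007 = 0.09929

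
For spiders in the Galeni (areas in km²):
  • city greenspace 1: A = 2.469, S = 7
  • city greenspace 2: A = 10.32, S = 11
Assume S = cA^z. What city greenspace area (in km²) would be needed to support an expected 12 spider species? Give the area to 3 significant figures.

13.6 km²

z = ln(11/7) / ln(10.32/2.469) = 0.4520 / 1.4303 = 0.3160
c = 7 / 2.469^0.3160 = 7 / 1.331 = 5.261
A = (12/5.261)^(1/0.3160) ⇒ ln A = ln(2.281)/0.3160 = 2.6094
A = e^2.6094 ≈ 13.59 km²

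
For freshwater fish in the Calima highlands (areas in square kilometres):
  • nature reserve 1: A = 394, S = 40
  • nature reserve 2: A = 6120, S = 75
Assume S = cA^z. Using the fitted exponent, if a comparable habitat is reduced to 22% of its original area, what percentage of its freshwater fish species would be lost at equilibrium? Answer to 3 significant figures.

z = ln(75/40) / ln(6120/394) = 0.6286 / 2.7430 = 0.2292
S_new/S_old = (A_new/A_old)^z = 0.22^0.2292 = exp(0.2292 × -1.5141) = 0.7068
Fraction lost = 1 − 0.7068 = 0.2932

29.3%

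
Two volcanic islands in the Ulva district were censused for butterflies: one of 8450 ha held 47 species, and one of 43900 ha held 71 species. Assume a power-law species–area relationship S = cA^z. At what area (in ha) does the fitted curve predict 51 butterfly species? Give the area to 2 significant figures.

12000 ha

z = ln(71/47) / ln(43900/8450) = 0.4125 / 1.6477 = 0.2504
c = 47 / 8450^0.2504 = 47 / 9.619 = 4.886
A = (51/4.886)^(1/0.2504) ⇒ ln A = ln(10.44)/0.2504 = 9.3682
A = e^9.3682 ≈ 11710 ha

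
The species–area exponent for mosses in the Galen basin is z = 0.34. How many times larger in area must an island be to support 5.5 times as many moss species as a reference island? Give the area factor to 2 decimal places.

150.50

(A₂/A₁)^0.34 = 5.5, so A₂/A₁ = 5.5^(1/0.34) = 5.5^2.941
ln(A₂/A₁) = ln 5.5 / 0.34 = 1.7047 / 0.34 = 5.0140
A₂/A₁ = e^5.0140 ≈ 150.5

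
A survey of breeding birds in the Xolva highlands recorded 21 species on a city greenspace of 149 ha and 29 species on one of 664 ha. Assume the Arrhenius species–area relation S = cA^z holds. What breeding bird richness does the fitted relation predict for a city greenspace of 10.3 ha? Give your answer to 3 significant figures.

11.8

z = ln(29/21) / ln(664/149) = 0.3228 / 1.4943 = 0.2160
c = 21 / 149^0.2160 = 21 / 2.947 = 7.126
S₃ = 7.126 × 10.3^0.2160 = 7.126 × 1.655 ≈ 11.79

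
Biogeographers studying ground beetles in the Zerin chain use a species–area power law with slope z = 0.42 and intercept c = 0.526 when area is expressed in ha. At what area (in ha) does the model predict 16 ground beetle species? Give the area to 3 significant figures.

16 = 0.526 × A^0.42  ⇒  A^0.42 = 16/0.526 = 30.42
ln A = ln(30.42) / 0.42 = 3.4150 / 0.42 = 8.1311
A = e^8.1311 ≈ 3398 ha

3400 ha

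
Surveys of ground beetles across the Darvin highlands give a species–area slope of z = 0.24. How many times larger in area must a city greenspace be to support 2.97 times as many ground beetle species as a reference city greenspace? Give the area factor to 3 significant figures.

93.3

(A₂/A₁)^0.24 = 2.97, so A₂/A₁ = 2.97^(1/0.24) = 2.97^4.167
ln(A₂/A₁) = ln 2.97 / 0.24 = 1.0886 / 0.24 = 4.5357
A₂/A₁ = e^4.5357 ≈ 93.29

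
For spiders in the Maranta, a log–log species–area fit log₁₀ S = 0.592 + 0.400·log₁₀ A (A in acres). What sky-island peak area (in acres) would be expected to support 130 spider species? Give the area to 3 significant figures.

130 = 3.908 × A^0.4  ⇒  A^0.4 = 130/3.908 = 33.26
ln A = ln(33.26) / 0.4 = 3.5044 / 0.4 = 8.7610
A = e^8.7610 ≈ 6381 acres

6380 acres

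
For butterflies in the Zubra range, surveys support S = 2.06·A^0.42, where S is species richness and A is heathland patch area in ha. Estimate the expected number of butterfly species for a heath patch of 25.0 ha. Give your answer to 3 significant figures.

7.96

S = 2.06 × 25^0.42
ln S = ln 2.06 + 0.42 × ln 25 = 0.7227 + 0.42 × 3.2189 = 2.0746
S = e^2.0746 ≈ 7.962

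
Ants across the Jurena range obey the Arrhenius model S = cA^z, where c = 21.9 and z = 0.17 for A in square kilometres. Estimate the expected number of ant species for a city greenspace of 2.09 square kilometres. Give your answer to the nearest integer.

S = 21.9 × 2.09^0.17
ln S = ln 21.9 + 0.17 × ln 2.09 = 3.0865 + 0.17 × 0.7372 = 3.2118
S = e^3.2118 ≈ 24.82

25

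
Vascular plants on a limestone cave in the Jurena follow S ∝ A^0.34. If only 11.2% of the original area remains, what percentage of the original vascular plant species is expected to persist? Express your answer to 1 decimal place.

47.5%

S_new/S_old = (A_new/A_old)^z = 0.112^0.34
= exp(0.34 × ln 0.112) = exp(0.34 × -2.1893) = exp(-0.7443) ≈ 0.475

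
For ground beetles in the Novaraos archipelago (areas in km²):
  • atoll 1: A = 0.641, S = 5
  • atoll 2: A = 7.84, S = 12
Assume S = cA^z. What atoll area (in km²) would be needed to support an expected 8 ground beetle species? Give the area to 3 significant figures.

z = ln(12/5) / ln(7.84/0.641) = 0.8755 / 2.5040 = 0.3496
c = 5 / 0.641^0.3496 = 5 / 0.856 = 5.841
A = (8/5.841)^(1/0.3496) ⇒ ln A = ln(1.37)/0.3496 = 0.8996
A = e^0.8996 ≈ 2.458 km²

2.46 km²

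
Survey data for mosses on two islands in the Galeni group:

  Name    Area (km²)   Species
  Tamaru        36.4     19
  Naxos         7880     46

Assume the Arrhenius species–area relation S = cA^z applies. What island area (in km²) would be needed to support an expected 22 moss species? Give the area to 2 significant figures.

z = ln(46/19) / ln(7880/36.4) = 0.8842 / 5.3775 = 0.1644
c = 19 / 36.4^0.1644 = 19 / 1.806 = 10.52
A = (22/10.52)^(1/0.1644) ⇒ ln A = ln(2.091)/0.1644 = 4.4862
A = e^4.4862 ≈ 88.78 km²

89 km²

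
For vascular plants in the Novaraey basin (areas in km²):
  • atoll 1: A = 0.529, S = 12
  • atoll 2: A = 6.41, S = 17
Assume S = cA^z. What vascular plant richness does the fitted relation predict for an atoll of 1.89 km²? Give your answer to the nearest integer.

14

z = ln(17/12) / ln(6.41/0.529) = 0.3483 / 2.4946 = 0.1396
c = 12 / 0.529^0.1396 = 12 / 0.9149 = 13.12
S₃ = 13.12 × 1.89^0.1396 = 13.12 × 1.093 ≈ 14.33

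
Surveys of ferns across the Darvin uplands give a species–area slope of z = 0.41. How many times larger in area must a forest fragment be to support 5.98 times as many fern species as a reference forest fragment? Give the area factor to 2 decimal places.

78.41

(A₂/A₁)^0.41 = 5.98, so A₂/A₁ = 5.98^(1/0.41) = 5.98^2.439
ln(A₂/A₁) = ln 5.98 / 0.41 = 1.7884 / 0.41 = 4.3620
A₂/A₁ = e^4.3620 ≈ 78.41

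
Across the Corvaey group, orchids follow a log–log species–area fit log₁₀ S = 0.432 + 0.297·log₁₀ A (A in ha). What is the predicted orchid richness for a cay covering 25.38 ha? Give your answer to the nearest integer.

7 species

S = 2.704 × 25.38^0.297 = 2.704 × 2.613 ≈ 7.065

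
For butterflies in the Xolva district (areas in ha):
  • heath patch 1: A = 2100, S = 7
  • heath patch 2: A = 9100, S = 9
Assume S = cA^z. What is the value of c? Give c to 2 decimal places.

z = ln(S₂/S₁) / ln(A₂/A₁) = ln(9/7) / ln(9100/2100) = 0.2513 / 1.4663 = 0.1714
c = S₁ / A₁^z = 7 / 2100^0.1714 = 7 / 3.71 = 1.887

1.89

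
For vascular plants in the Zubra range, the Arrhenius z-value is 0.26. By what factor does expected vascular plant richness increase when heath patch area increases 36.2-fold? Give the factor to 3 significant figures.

2.54

S₂/S₁ = (A₂/A₁)^z = 36.2^0.26
ln(S₂/S₁) = 0.26 × ln 36.2 = 0.26 × 3.5891 = 0.9332
S₂/S₁ = e^0.9332 ≈ 2.543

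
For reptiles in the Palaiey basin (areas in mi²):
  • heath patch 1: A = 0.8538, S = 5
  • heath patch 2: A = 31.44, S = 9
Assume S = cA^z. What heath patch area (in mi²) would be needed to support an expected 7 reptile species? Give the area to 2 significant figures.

6.7 mi²

z = ln(9/5) / ln(31.44/0.8538) = 0.5878 / 3.6061 = 0.1630
c = 5 / 0.8538^0.1630 = 5 / 0.9746 = 5.13
A = (7/5.13)^(1/0.1630) ⇒ ln A = ln(1.364)/0.1630 = 1.9062
A = e^1.9062 ≈ 6.728 mi²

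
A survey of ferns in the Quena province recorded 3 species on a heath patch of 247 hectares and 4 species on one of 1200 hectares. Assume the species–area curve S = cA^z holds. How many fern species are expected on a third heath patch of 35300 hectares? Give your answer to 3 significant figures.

7.40

z = ln(4/3) / ln(1200/247) = 0.2877 / 1.5807 = 0.1820
c = 3 / 247^0.1820 = 3 / 2.726 = 1.101
S₃ = 1.101 × 35300^0.1820 = 1.101 × 6.725 ≈ 7.402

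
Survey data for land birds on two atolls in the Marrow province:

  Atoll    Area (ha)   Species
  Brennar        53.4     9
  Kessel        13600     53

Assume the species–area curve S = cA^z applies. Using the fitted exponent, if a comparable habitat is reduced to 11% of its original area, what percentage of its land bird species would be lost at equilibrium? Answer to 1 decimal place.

z = ln(53/9) / ln(13600/53.4) = 1.7731 / 5.5400 = 0.3200
S_new/S_old = (A_new/A_old)^z = 0.11^0.3200 = exp(0.3200 × -2.2073) = 0.4934
Fraction lost = 1 − 0.4934 = 0.5066

50.7%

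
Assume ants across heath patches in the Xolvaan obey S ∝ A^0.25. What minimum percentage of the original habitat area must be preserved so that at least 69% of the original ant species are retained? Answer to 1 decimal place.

Need (A_new/A_old)^0.25 = 0.69, so A_new/A_old = 0.69^(1/0.25) = 0.69^4
ln(A_new/A_old) = ln 0.69 / 0.25 = -0.3711 / 0.25 = -1.4843
A_new/A_old = e^-1.4843 ≈ 0.2267

22.7%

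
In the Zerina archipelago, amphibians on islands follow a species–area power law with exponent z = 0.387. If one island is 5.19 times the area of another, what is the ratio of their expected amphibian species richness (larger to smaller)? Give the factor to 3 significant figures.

S₂/S₁ = (A₂/A₁)^z = 5.19^0.387
ln(S₂/S₁) = 0.387 × ln 5.19 = 0.387 × 1.6467 = 0.6373
S₂/S₁ = e^0.6373 ≈ 1.891

1.89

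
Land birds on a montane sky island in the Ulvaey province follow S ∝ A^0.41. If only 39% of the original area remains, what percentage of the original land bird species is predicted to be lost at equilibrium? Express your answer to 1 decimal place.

S_new/S_old = (A_new/A_old)^z = 0.39^0.41
= exp(0.41 × ln 0.39) = exp(0.41 × -0.9416) = exp(-0.3861) ≈ 0.6797
Fraction lost = 1 − 0.6797 = 0.3203

32.0%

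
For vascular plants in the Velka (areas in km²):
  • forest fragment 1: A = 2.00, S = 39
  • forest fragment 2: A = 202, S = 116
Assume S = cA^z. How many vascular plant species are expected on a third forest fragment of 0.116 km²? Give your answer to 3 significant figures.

z = ln(116/39) / ln(202/2) = 1.0900 / 4.6151 = 0.2362
c = 39 / 2^0.2362 = 39 / 1.178 = 33.11
S₃ = 33.11 × 0.116^0.2362 = 33.11 × 0.6012 ≈ 19.91

19.9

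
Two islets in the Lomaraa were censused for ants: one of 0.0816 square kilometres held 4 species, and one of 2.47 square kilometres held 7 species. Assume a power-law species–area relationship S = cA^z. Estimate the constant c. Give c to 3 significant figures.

z = ln(S₂/S₁) / ln(A₂/A₁) = ln(7/4) / ln(2.47/0.0816) = 0.5596 / 3.4101 = 0.1641
c = S₁ / A₁^z = 4 / 0.0816^0.1641 = 4 / 0.6628 = 6.035

6.03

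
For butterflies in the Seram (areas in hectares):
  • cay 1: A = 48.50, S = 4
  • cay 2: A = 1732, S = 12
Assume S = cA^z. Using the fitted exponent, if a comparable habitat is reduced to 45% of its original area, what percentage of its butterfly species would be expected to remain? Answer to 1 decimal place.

z = ln(12/4) / ln(1732/48.5) = 1.0986 / 3.5755 = 0.3073
S_new/S_old = (A_new/A_old)^z = 0.45^0.3073 = exp(0.3073 × -0.7985) = 0.7824

78.2%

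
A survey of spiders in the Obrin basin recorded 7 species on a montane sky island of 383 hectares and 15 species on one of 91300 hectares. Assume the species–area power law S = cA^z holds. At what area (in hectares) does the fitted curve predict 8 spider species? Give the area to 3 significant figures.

z = ln(15/7) / ln(91300/383) = 0.7621 / 5.4739 = 0.1392
c = 7 / 383^0.1392 = 7 / 2.289 = 3.058
A = (8/3.058)^(1/0.1392) ⇒ ln A = ln(2.616)/0.1392 = 6.9071
A = e^6.9071 ≈ 999.3 hectares

999 hectares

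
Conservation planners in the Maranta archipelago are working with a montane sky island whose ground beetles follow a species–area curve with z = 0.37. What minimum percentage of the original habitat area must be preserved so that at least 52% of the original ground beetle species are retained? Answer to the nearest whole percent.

17%

Need (A_new/A_old)^0.37 = 0.52, so A_new/A_old = 0.52^(1/0.37) = 0.52^2.703
ln(A_new/A_old) = ln 0.52 / 0.37 = -0.6539 / 0.37 = -1.7674
A_new/A_old = e^-1.7674 ≈ 0.1708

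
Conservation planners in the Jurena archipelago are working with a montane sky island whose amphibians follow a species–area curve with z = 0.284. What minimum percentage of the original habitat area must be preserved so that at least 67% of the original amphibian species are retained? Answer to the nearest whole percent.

Need (A_new/A_old)^0.284 = 0.67, so A_new/A_old = 0.67^(1/0.284) = 0.67^3.521
ln(A_new/A_old) = ln 0.67 / 0.284 = -0.4005 / 0.284 = -1.4101
A_new/A_old = e^-1.4101 ≈ 0.2441

24%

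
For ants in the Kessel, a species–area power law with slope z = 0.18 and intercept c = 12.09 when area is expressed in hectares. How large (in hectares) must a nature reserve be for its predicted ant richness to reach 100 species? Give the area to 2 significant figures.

130000 hectares

100 = 12.09 × A^0.18  ⇒  A^0.18 = 100/12.09 = 8.271
ln A = ln(8.271) / 0.18 = 2.1128 / 0.18 = 11.7377
A = e^11.7377 ≈ 125208 hectares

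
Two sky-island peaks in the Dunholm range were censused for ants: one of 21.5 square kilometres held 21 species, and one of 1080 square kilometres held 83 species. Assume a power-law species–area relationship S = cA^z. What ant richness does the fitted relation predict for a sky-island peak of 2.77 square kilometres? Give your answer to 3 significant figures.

z = ln(83/21) / ln(1080/21.5) = 1.3743 / 3.9167 = 0.3509
c = 21 / 21.5^0.3509 = 21 / 2.935 = 7.156
S₃ = 7.156 × 2.77^0.3509 = 7.156 × 1.43 ≈ 10.23

10.2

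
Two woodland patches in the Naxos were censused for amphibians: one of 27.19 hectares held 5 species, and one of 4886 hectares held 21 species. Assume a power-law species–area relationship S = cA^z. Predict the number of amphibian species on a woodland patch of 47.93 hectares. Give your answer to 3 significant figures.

z = ln(21/5) / ln(4886/27.19) = 1.4351 / 5.1913 = 0.2764
c = 5 / 27.19^0.2764 = 5 / 2.492 = 2.007
S₃ = 2.007 × 47.93^0.2764 = 2.007 × 2.915 ≈ 5.848

5.85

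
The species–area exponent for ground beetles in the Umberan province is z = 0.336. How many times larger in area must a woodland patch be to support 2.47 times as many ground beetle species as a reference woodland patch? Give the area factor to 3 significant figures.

14.7

(A₂/A₁)^0.336 = 2.47, so A₂/A₁ = 2.47^(1/0.336) = 2.47^2.976
ln(A₂/A₁) = ln 2.47 / 0.336 = 0.9042 / 0.336 = 2.6911
A₂/A₁ = e^2.6911 ≈ 14.75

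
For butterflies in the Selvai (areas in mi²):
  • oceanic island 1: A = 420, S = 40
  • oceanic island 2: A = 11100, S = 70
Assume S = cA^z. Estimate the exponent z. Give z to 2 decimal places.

Taking logs: ln S = ln c + z ln A, so z = (ln S₂ − ln S₁)/(ln A₂ − ln A₁).
z = ln(70/40) / ln(11100/420) = ln(1.75) / ln(26.43) = 0.5596 / 3.2744 = 0.1709

0.17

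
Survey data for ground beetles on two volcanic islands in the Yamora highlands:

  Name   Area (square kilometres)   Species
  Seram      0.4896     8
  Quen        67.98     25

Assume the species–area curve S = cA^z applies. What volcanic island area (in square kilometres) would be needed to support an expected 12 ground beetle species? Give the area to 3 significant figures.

2.83 square kilometres

z = ln(25/8) / ln(67.98/0.4896) = 1.1394 / 4.9334 = 0.2310
c = 8 / 0.4896^0.2310 = 8 / 0.8479 = 9.435
A = (12/9.435)^(1/0.2310) ⇒ ln A = ln(1.272)/0.2310 = 1.0414
A = e^1.0414 ≈ 2.833 square kilometres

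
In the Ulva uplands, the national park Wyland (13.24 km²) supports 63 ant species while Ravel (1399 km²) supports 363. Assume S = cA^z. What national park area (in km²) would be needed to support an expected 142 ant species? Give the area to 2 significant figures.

z = ln(363/63) / ln(1399/13.24) = 1.7513 / 4.6603 = 0.3758
c = 63 / 13.24^0.3758 = 63 / 2.64 = 23.86
A = (142/23.86)^(1/0.3758) ⇒ ln A = ln(5.95)/0.3758 = 4.7459
A = e^4.7459 ≈ 115.1 km²

120 km²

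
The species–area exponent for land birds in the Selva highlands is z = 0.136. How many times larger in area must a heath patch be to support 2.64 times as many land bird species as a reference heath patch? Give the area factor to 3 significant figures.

(A₂/A₁)^0.136 = 2.64, so A₂/A₁ = 2.64^(1/0.136) = 2.64^7.353
ln(A₂/A₁) = ln 2.64 / 0.136 = 0.9708 / 0.136 = 7.1381
A₂/A₁ = e^7.1381 ≈ 1259

1260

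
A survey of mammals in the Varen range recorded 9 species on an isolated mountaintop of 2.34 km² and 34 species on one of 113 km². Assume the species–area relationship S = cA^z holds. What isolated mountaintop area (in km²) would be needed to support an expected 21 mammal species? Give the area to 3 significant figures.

z = ln(34/9) / ln(113/2.34) = 1.3291 / 3.8772 = 0.3428
c = 9 / 2.34^0.3428 = 9 / 1.338 = 6.725
A = (21/6.725)^(1/0.3428) ⇒ ln A = ln(3.123)/0.3428 = 3.3218
A = e^3.3218 ≈ 27.71 km²

27.7 km²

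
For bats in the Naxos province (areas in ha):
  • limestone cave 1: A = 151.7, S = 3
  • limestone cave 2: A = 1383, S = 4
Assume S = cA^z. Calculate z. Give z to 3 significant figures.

0.130

Taking logs: ln S = ln c + z ln A, so z = (ln S₂ − ln S₁)/(ln A₂ − ln A₁).
z = ln(4/3) / ln(1383/151.7) = ln(1.333) / ln(9.117) = 0.2877 / 2.2101 = 0.1302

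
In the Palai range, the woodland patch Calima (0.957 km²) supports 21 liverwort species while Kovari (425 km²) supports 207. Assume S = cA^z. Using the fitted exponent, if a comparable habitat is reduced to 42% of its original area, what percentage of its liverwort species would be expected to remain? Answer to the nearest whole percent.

z = ln(207/21) / ln(425/0.957) = 2.2882 / 6.0960 = 0.3754
S_new/S_old = (A_new/A_old)^z = 0.42^0.3754 = exp(0.3754 × -0.8675) = 0.7221

72%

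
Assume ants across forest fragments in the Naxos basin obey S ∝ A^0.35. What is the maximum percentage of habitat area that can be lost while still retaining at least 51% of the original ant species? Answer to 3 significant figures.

85.4%

Need (A_new/A_old)^0.35 = 0.51, so A_new/A_old = 0.51^(1/0.35) = 0.51^2.857
ln(A_new/A_old) = ln 0.51 / 0.35 = -0.6733 / 0.35 = -1.9238
A_new/A_old = e^-1.9238 ≈ 0.146
Fraction that can be lost = 1 − 0.146 = 0.854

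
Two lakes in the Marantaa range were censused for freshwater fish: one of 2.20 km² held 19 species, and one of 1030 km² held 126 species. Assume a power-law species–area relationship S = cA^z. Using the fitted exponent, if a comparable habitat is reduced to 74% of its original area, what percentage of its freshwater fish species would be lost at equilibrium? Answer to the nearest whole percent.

z = ln(126/19) / ln(1030/2.2) = 1.8918 / 6.1489 = 0.3077
S_new/S_old = (A_new/A_old)^z = 0.74^0.3077 = exp(0.3077 × -0.3011) = 0.9115
Fraction lost = 1 − 0.9115 = 0.08848

9%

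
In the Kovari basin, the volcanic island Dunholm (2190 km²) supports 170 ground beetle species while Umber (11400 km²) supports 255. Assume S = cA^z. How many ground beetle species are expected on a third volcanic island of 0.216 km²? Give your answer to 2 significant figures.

z = ln(255/170) / ln(11400/2190) = 0.4055 / 1.6497 = 0.2458
c = 170 / 2190^0.2458 = 170 / 6.622 = 25.67
S₃ = 25.67 × 0.216^0.2458 = 25.67 × 0.6862 ≈ 17.61

18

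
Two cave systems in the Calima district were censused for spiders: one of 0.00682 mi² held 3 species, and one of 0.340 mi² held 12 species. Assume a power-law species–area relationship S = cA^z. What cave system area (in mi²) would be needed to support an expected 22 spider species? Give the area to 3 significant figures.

1.88 mi²

z = ln(12/3) / ln(0.34/0.00682) = 1.3863 / 3.9091 = 0.3546
c = 3 / 0.00682^0.3546 = 3 / 0.1705 = 17.59
A = (22/17.59)^(1/0.3546) ⇒ ln A = ln(1.251)/0.3546 = 0.6304
A = e^0.6304 ≈ 1.878 mi²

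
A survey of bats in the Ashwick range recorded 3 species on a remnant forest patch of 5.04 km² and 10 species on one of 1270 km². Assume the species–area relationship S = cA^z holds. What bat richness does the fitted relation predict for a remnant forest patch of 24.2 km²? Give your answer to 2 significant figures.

z = ln(10/3) / ln(1270/5.04) = 1.2040 / 5.5294 = 0.2177
c = 3 / 5.04^0.2177 = 3 / 1.422 = 2.109
S₃ = 2.109 × 24.2^0.2177 = 2.109 × 2.001 ≈ 4.222

4.2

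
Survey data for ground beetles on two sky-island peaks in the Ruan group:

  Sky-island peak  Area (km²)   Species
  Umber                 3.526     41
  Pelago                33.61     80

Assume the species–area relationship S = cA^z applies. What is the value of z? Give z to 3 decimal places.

Taking logs: ln S = ln c + z ln A, so z = (ln S₂ − ln S₁)/(ln A₂ − ln A₁).
z = ln(80/41) / ln(33.61/3.526) = ln(1.951) / ln(9.532) = 0.6685 / 2.2547 = 0.2965

0.296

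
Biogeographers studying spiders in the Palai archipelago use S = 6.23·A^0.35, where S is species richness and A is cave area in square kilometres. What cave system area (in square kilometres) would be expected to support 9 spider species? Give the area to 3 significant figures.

2.86 square kilometres

9 = 6.23 × A^0.35  ⇒  A^0.35 = 9/6.23 = 1.445
ln A = ln(1.445) / 0.35 = 0.3678 / 0.35 = 1.0510
A = e^1.0510 ≈ 2.86 square kilometres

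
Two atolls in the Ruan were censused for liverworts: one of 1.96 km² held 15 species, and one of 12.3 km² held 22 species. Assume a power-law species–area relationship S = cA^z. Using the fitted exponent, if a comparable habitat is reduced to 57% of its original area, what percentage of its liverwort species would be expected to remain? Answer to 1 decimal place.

z = ln(22/15) / ln(12.3/1.96) = 0.3830 / 1.8367 = 0.2085
S_new/S_old = (A_new/A_old)^z = 0.57^0.2085 = exp(0.2085 × -0.5621) = 0.8894

88.9%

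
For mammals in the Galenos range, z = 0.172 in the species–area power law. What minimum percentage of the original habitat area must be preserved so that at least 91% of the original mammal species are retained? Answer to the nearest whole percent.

Need (A_new/A_old)^0.172 = 0.91, so A_new/A_old = 0.91^(1/0.172) = 0.91^5.814
ln(A_new/A_old) = ln 0.91 / 0.172 = -0.0943 / 0.172 = -0.5483
A_new/A_old = e^-0.5483 ≈ 0.5779

58%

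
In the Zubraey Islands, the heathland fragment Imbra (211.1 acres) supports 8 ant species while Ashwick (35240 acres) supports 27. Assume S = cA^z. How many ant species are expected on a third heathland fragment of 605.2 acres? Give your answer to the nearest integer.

10

z = ln(27/8) / ln(35240/211.1) = 1.2164 / 5.1176 = 0.2377
c = 8 / 211.1^0.2377 = 8 / 3.569 = 2.242
S₃ = 2.242 × 605.2^0.2377 = 2.242 × 4.584 ≈ 10.28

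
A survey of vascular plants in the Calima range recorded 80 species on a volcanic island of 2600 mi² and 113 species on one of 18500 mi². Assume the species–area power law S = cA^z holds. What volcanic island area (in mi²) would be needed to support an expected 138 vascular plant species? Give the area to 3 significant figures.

57600 mi²

z = ln(113/80) / ln(18500/2600) = 0.3454 / 1.9623 = 0.1760
c = 80 / 2600^0.1760 = 80 / 3.991 = 20.05
A = (138/20.05)^(1/0.1760) ⇒ ln A = ln(6.884)/0.1760 = 10.9611
A = e^10.9611 ≈ 57591 mi²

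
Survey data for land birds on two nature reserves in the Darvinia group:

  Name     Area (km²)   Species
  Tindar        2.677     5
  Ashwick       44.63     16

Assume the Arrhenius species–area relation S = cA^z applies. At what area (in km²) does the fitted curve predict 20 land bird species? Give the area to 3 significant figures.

z = ln(16/5) / ln(44.63/2.677) = 1.1632 / 2.8137 = 0.4134
c = 5 / 2.677^0.4134 = 5 / 1.502 = 3.328
A = (20/3.328)^(1/0.4134) ⇒ ln A = ln(6.01)/0.4134 = 4.3382
A = e^4.3382 ≈ 76.57 km²

76.6 km²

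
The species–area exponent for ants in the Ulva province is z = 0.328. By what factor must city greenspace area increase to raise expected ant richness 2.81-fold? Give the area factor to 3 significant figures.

23.3

(A₂/A₁)^0.328 = 2.81, so A₂/A₁ = 2.81^(1/0.328) = 2.81^3.049
ln(A₂/A₁) = ln 2.81 / 0.328 = 1.0332 / 0.328 = 3.1500
A₂/A₁ = e^3.1500 ≈ 23.33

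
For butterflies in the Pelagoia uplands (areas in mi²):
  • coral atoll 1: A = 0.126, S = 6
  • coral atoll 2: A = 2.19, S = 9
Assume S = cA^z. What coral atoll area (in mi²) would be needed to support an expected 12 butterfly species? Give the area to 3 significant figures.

z = ln(9/6) / ln(2.19/0.126) = 0.4055 / 2.8554 = 0.1420
c = 6 / 0.126^0.1420 = 6 / 0.7452 = 8.052
A = (12/8.052)^(1/0.1420) ⇒ ln A = ln(1.49)/0.1420 = 2.8098
A = e^2.8098 ≈ 16.61 mi²

16.6 mi²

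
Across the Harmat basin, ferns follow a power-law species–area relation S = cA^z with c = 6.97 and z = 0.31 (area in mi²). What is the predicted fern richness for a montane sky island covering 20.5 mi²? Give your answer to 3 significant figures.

S = 6.97 × 20.5^0.31
ln S = ln 6.97 + 0.31 × ln 20.5 = 1.9416 + 0.31 × 3.0204 = 2.8779
S = e^2.8779 ≈ 17.78

17.8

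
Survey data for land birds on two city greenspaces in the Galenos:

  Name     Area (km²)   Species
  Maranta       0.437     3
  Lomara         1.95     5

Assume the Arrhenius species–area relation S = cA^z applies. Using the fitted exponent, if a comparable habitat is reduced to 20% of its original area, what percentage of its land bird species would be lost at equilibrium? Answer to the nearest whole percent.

42%

z = ln(5/3) / ln(1.95/0.437) = 0.5108 / 1.4957 = 0.3415
S_new/S_old = (A_new/A_old)^z = 0.2^0.3415 = exp(0.3415 × -1.6094) = 0.5771
Fraction lost = 1 − 0.5771 = 0.4229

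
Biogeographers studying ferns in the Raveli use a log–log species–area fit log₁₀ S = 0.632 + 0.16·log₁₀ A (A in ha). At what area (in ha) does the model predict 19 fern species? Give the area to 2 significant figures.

19 = 4.285 × A^0.16  ⇒  A^0.16 = 19/4.285 = 4.434
ln A = ln(4.434) / 0.16 = 1.4892 / 0.16 = 9.3075
A = e^9.3075 ≈ 11021 ha

11000 ha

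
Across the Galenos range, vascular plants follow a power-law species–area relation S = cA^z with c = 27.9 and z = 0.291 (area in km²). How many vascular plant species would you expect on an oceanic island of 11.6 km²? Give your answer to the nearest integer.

57 species

S = 27.9 × 11.6^0.291 = 27.9 × 2.041 ≈ 56.93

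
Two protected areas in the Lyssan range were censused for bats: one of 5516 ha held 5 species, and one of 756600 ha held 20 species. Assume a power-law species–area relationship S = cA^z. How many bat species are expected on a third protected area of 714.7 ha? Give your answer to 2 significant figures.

z = ln(20/5) / ln(756600/5516) = 1.3863 / 4.9212 = 0.2817
c = 5 / 5516^0.2817 = 5 / 11.32 = 0.4415
S₃ = 0.4415 × 714.7^0.2817 = 0.4415 × 6.368 ≈ 2.812

2.8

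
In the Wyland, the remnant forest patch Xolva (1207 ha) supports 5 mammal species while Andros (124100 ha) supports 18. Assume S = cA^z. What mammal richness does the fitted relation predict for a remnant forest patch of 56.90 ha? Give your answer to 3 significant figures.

2.15

z = ln(18/5) / ln(124100/1207) = 1.2809 / 4.6329 = 0.2765
c = 5 / 1207^0.2765 = 5 / 7.113 = 0.703
S₃ = 0.703 × 56.9^0.2765 = 0.703 × 3.057 ≈ 2.149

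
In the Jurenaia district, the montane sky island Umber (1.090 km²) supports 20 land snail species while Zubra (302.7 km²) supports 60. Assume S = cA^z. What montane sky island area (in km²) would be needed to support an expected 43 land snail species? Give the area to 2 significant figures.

55 km²

z = ln(60/20) / ln(302.7/1.09) = 1.0986 / 5.6266 = 0.1953
c = 20 / 1.09^0.1953 = 20 / 1.017 = 19.67
A = (43/19.67)^(1/0.1953) ⇒ ln A = ln(2.186)/0.1953 = 4.0065
A = e^4.0065 ≈ 54.96 km²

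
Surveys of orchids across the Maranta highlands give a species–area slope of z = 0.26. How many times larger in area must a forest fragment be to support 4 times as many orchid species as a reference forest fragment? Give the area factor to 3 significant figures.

207

(A₂/A₁)^0.26 = 4, so A₂/A₁ = 4^(1/0.26) = 4^3.846
ln(A₂/A₁) = ln 4 / 0.26 = 1.3863 / 0.26 = 5.3319
A₂/A₁ = e^5.3319 ≈ 206.8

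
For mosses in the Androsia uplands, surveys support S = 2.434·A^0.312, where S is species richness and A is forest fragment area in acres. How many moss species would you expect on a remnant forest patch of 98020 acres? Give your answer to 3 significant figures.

S = 2.434 × 98020^0.312
ln S = ln 2.434 + 0.312 × ln 98020 = 0.8895 + 0.312 × 11.4929 = 4.4753
S = e^4.4753 ≈ 87.82

87.8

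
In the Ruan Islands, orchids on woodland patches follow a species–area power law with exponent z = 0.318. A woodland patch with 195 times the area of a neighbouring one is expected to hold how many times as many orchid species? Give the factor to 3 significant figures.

5.35

S₂/S₁ = (A₂/A₁)^z = 195^0.318
ln(S₂/S₁) = 0.318 × ln 195 = 0.318 × 5.2730 = 1.6768
S₂/S₁ = e^1.6768 ≈ 5.348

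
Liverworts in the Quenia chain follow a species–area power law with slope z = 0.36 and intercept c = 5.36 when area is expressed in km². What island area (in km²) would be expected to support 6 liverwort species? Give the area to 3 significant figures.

1.37 km²

6 = 5.36 × A^0.36  ⇒  A^0.36 = 6/5.36 = 1.119
ln A = ln(1.119) / 0.36 = 0.1128 / 0.36 = 0.3133
A = e^0.3133 ≈ 1.368 km²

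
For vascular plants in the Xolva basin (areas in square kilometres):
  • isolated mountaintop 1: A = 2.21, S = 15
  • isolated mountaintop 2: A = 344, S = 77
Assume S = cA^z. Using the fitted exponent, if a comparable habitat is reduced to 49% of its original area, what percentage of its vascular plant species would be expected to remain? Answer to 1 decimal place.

z = ln(77/15) / ln(344/2.21) = 1.6358 / 5.0476 = 0.3241
S_new/S_old = (A_new/A_old)^z = 0.49^0.3241 = exp(0.3241 × -0.7133) = 0.7936

79.4%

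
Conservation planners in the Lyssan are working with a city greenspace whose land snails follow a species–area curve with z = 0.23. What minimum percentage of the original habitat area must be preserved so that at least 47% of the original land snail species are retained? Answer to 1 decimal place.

3.8%

Need (A_new/A_old)^0.23 = 0.47, so A_new/A_old = 0.47^(1/0.23) = 0.47^4.348
ln(A_new/A_old) = ln 0.47 / 0.23 = -0.7550 / 0.23 = -3.2827
A_new/A_old = e^-3.2827 ≈ 0.03753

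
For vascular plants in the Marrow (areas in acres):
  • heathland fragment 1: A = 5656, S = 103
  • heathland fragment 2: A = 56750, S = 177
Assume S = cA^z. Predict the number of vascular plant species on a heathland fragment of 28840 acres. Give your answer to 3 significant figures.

z = ln(177/103) / ln(56750/5656) = 0.5414 / 2.3059 = 0.2348
c = 103 / 5656^0.2348 = 103 / 7.604 = 13.54
S₃ = 13.54 × 28840^0.2348 = 13.54 × 11.15 ≈ 151

151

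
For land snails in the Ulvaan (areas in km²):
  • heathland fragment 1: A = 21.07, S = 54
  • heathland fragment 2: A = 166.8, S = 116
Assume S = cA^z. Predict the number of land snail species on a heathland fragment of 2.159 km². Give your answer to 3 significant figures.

z = ln(116/54) / ln(166.8/21.07) = 0.7646 / 2.0689 = 0.3696
c = 54 / 21.07^0.3696 = 54 / 3.084 = 17.51
S₃ = 17.51 × 2.159^0.3696 = 17.51 × 1.329 ≈ 23.27

23.3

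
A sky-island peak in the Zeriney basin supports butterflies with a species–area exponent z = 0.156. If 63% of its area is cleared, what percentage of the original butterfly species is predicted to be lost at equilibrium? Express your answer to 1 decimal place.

S_new/S_old = (A_new/A_old)^z = 0.37^0.156
= exp(0.156 × ln 0.37) = exp(0.156 × -0.9943) = exp(-0.1551) ≈ 0.8563
Fraction lost = 1 − 0.8563 = 0.1437

14.4%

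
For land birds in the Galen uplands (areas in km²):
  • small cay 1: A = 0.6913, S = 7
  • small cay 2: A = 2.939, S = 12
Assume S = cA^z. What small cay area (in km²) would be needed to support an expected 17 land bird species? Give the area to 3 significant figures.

7.49 km²

z = ln(12/7) / ln(2.939/0.6913) = 0.5390 / 1.4473 = 0.3724
c = 7 / 0.6913^0.3724 = 7 / 0.8715 = 8.032
A = (17/8.032)^(1/0.3724) ⇒ ln A = ln(2.117)/0.3724 = 2.0133
A = e^2.0133 ≈ 7.488 km²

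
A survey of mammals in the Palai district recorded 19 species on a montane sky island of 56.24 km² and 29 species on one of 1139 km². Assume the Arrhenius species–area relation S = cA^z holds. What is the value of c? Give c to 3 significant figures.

z = ln(S₂/S₁) / ln(A₂/A₁) = ln(29/19) / ln(1139/56.24) = 0.4229 / 3.0083 = 0.1406
c = S₁ / A₁^z = 19 / 56.24^0.1406 = 19 / 1.762 = 10.78

10.8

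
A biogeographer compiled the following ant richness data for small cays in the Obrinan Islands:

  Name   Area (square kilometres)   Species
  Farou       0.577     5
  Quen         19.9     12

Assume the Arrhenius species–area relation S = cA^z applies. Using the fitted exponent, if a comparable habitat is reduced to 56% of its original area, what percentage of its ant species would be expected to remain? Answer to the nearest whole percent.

z = ln(12/5) / ln(19.9/0.577) = 0.8755 / 3.5406 = 0.2473
S_new/S_old = (A_new/A_old)^z = 0.56^0.2473 = exp(0.2473 × -0.5798) = 0.8664

87%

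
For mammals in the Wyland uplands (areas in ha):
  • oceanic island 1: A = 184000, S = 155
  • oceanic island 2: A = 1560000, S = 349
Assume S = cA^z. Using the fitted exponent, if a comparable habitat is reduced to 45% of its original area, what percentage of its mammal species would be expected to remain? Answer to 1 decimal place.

73.8%

z = ln(349/155) / ln(1560000/184000) = 0.8116 / 2.1375 = 0.3797
S_new/S_old = (A_new/A_old)^z = 0.45^0.3797 = exp(0.3797 × -0.7985) = 0.7384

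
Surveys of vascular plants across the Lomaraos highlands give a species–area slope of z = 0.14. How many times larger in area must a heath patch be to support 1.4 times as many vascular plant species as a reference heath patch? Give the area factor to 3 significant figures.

11.1

(A₂/A₁)^0.14 = 1.4, so A₂/A₁ = 1.4^(1/0.14) = 1.4^7.143
ln(A₂/A₁) = ln 1.4 / 0.14 = 0.3365 / 0.14 = 2.4034
A₂/A₁ = e^2.4034 ≈ 11.06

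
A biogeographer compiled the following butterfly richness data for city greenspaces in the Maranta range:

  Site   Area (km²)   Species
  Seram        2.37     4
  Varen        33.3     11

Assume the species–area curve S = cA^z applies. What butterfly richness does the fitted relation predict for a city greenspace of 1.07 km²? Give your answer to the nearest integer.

z = ln(11/4) / ln(33.3/2.37) = 1.0116 / 2.6427 = 0.3828
c = 4 / 2.37^0.3828 = 4 / 1.391 = 2.875
S₃ = 2.875 × 1.07^0.3828 = 2.875 × 1.026 ≈ 2.95

3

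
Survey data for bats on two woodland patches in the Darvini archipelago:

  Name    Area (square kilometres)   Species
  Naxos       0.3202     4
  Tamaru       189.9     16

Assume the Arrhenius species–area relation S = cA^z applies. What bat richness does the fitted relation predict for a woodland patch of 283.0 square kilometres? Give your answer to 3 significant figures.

17.4

z = ln(16/4) / ln(189.9/0.3202) = 1.3863 / 6.3853 = 0.2171
c = 4 / 0.3202^0.2171 = 4 / 0.781 = 5.122
S₃ = 5.122 × 283^0.2171 = 5.122 × 3.406 ≈ 17.45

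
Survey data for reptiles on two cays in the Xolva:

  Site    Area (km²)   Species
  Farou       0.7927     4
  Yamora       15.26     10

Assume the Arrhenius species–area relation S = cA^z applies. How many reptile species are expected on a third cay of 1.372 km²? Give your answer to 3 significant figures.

z = ln(10/4) / ln(15.26/0.7927) = 0.9163 / 2.9575 = 0.3098
c = 4 / 0.7927^0.3098 = 4 / 0.9306 = 4.299
S₃ = 4.299 × 1.372^0.3098 = 4.299 × 1.103 ≈ 4.741

4.74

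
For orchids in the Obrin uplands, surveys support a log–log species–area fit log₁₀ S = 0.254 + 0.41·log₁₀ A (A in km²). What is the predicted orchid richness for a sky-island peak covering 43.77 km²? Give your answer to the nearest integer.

S = 1.795 × 43.77^0.41
ln S = ln 1.795 + 0.41 × ln 43.77 = 0.5849 + 0.41 × 3.7789 = 2.1342
S = e^2.1342 ≈ 8.45

8 species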